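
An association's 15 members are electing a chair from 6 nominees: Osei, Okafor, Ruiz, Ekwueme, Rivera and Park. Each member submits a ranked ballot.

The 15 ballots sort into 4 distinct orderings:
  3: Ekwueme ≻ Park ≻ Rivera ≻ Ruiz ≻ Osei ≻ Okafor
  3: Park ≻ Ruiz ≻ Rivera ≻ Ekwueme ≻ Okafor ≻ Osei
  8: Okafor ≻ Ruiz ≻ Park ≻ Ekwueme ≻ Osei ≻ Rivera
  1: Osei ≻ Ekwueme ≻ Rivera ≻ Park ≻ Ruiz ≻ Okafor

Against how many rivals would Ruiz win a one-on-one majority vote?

Ruiz against each rival (15 voters):
Ruiz vs Osei: 3+3+8 = 14 for Ruiz, 1 for Osei — Ruiz by 14–1.
Ruiz vs Okafor: 3+3+1 = 7 for Ruiz, 8 for Okafor — Okafor by 8–7.
Ruiz–Ekwueme: Ruiz 11–4.
Ruiz–Rivera: Ruiz 11–4.
Ruiz vs Park: Ruiz is ranked higher on 8 ballots, Park on 7. Ruiz wins 8–7.
Ruiz beats Osei, Ekwueme, Rivera, Park; loses to Okafor — 4 pairwise wins.

4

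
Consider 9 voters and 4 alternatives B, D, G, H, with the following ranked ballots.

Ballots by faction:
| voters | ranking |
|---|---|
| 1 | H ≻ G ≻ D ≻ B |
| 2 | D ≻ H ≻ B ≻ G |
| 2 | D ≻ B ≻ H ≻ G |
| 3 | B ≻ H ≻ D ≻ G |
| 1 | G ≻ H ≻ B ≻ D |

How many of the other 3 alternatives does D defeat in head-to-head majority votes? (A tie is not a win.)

D against each rival (9 voters):
D vs B: D preferred on 1+2+2 = 5 ballots; D wins 5–4.
D vs G: 7 to 2, D.
D–H: H 5–4.
D beats B, G; loses to H — 2 pairwise wins.

2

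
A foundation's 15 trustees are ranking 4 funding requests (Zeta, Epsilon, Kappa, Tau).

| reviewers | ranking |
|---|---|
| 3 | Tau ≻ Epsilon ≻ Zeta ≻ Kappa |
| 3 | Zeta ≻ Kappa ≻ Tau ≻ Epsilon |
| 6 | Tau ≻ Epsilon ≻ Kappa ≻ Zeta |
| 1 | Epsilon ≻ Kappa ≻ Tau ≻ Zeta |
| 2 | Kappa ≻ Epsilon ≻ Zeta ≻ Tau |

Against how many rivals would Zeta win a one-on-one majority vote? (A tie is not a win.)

Zeta against each rival (15 reviewers):
Zeta vs Epsilon: Epsilon, 12–3.
Zeta vs Kappa: Kappa wins 9–6.
Zeta vs Tau: Tau, 10–5.
Zeta beats no one; loses to Epsilon, Kappa, Tau — 0 pairwise wins.

0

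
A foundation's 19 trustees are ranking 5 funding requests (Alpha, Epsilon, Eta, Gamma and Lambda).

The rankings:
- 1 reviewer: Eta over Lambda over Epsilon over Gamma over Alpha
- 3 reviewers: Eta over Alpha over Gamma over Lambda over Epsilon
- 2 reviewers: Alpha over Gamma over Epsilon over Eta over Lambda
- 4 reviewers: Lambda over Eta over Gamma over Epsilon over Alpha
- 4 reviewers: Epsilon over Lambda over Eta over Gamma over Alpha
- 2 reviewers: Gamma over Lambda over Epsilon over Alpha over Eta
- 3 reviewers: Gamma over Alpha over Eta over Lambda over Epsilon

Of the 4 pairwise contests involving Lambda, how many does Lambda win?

3

Lambda against each rival (19 reviewers):
Lambda vs Alpha: Lambda is ranked higher on 1+4+4+2 = 11 ballots, Alpha on 8. Lambda wins 11–8.
Lambda vs Epsilon: Lambda is ranked higher on 1+3+4+2+3 = 13 ballots, Epsilon on 6. Lambda wins 13–6.
Lambda–Eta: Lambda 10–9.
Lambda vs Gamma: 1+4+4 = 9 for Lambda, 10 for Gamma — Gamma by 10–9.
Lambda beats Alpha, Epsilon, Eta; loses to Gamma — 3 pairwise wins.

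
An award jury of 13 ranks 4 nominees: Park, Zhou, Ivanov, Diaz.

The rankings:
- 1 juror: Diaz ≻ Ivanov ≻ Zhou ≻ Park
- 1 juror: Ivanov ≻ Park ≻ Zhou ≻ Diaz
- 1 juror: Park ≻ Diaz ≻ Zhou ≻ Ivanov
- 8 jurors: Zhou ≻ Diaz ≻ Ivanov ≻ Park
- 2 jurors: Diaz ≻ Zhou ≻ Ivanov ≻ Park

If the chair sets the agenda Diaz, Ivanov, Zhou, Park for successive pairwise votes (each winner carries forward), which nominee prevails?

Round 1: Diaz vs Ivanov — 12–1, Diaz advances.
Round 2: Diaz vs Zhou — 4–9, Zhou advances.
Round 3: Zhou vs Park — 11–2, Zhou advances.
The agenda winner is Zhou.

Zhou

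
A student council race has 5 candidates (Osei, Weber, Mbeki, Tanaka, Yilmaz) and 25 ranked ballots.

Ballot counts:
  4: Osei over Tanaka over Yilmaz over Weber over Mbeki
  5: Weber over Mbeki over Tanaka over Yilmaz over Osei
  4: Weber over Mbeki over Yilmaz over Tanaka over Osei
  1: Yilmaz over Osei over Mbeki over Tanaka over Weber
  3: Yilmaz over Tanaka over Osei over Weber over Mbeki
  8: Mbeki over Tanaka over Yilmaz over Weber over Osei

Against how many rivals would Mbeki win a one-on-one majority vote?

Mbeki against each rival (25 voters):
Mbeki vs Osei: Mbeki wins 17–8.
Mbeki–Weber: Weber 16–9.
Mbeki vs Tanaka: 5+4+1+8 = 18 for Mbeki, 7 for Tanaka — Mbeki by 18–7.
Mbeki vs Yilmaz: 17 to 8, Mbeki.
Mbeki beats Osei, Tanaka, Yilmaz; loses to Weber — 3 pairwise wins.

3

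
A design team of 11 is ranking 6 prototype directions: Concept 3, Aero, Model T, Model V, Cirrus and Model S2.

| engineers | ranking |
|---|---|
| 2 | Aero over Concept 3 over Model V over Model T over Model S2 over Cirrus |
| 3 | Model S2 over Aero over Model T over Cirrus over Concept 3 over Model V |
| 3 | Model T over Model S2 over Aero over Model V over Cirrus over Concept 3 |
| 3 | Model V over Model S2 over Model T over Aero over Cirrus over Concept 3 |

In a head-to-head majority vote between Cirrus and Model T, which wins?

Model T

No ballot ranks Cirrus above Model T: 0.
Ballots ranking Model T above Cirrus: 11 − 0 = 11.
Model T wins the head-to-head 11–0.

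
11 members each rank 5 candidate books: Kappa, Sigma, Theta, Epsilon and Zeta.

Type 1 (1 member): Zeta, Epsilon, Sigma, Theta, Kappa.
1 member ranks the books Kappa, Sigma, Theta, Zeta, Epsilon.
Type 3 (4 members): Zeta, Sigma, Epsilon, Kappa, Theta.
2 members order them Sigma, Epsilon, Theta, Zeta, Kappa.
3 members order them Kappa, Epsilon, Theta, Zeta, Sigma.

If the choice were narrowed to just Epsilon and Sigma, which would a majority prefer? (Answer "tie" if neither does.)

Ballots ranking Epsilon above Sigma: 1 + 3 = 4.
Ballots ranking Sigma above Epsilon: 11 − 4 = 7.
Sigma wins the head-to-head 7–4.

Sigma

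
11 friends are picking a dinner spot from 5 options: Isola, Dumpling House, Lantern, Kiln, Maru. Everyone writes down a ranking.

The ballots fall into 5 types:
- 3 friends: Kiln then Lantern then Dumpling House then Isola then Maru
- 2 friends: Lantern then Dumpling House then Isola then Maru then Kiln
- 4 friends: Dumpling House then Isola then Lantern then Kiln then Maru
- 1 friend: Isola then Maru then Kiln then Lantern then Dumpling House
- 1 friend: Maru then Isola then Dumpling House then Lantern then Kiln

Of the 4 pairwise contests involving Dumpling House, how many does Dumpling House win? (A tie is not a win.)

3

Dumpling House against each rival (11 friends):
Dumpling House vs Isola: Dumpling House, 9–2.
Dumpling House vs Lantern: 4+1 = 5 for Dumpling House, 6 for Lantern — Lantern by 6–5.
Dumpling House vs Kiln: Dumpling House wins 7–4.
Dumpling House vs Maru: 3+2+4 = 9 for Dumpling House, 2 for Maru — Dumpling House by 9–2.
Dumpling House beats Isola, Kiln, Maru; loses to Lantern — 3 pairwise wins.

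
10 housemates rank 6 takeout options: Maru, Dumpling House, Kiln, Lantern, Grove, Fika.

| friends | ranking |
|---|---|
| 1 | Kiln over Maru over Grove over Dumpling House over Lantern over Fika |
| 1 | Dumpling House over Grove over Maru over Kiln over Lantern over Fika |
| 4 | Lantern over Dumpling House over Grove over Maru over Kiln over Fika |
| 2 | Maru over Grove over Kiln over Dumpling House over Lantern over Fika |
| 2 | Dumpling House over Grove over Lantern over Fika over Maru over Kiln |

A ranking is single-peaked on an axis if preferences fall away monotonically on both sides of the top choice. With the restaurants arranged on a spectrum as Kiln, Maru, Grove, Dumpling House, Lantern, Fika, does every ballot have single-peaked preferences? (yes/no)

Axis positions: Kiln=1, Maru=2, Grove=3, Dumpling House=4, Lantern=5, Fika=6.
Type 1 (peak Kiln at position 1): ranking walks positions 1-2-3-4-5-6, expanding outward from the peak — single-peaked.
Type 2 (peak Dumpling House at position 4): ranking walks positions 4-3-2-1-5-6, expanding outward from the peak — single-peaked.
Type 3 (peak Lantern at position 5): ranking walks positions 5-4-3-2-1-6, expanding outward from the peak — single-peaked.
Type 4 (peak Maru at position 2): ranking walks positions 2-3-1-4-5-6, expanding outward from the peak — single-peaked.
Type 5 (peak Dumpling House at position 4): ranking walks positions 4-3-5-6-2-1, expanding outward from the peak — single-peaked.
Every ranking is single-peaked on this axis.

yes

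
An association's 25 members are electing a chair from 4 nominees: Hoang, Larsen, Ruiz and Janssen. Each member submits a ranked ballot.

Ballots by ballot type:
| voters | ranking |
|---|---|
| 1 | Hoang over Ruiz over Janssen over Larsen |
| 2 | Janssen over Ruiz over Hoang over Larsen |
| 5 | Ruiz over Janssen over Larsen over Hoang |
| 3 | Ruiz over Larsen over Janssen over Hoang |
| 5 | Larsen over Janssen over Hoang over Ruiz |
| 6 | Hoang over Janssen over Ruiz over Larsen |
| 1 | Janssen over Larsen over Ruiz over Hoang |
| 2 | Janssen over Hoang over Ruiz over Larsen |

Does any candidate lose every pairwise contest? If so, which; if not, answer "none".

Pairwise majorities:
Hoang vs Larsen: Larsen, 14–11.
Hoang vs Ruiz: 1+5+6+2 = 14 for Hoang, 11 for Ruiz — Hoang by 14–11.
Hoang vs Janssen: 7 to 18, Janssen.
Larsen vs Ruiz: Larsen preferred on 5+1 = 6 ballots; Ruiz wins 19–6.
Larsen vs Janssen: Larsen is ranked higher on 3+5 = 8 ballots, Janssen on 17. Janssen wins 17–8.
Ruiz–Janssen: Janssen 16–9.
No candidate is winless: Hoang beats Ruiz; Larsen beats Hoang; Ruiz beats Larsen; Janssen beats Hoang. There is no Condorcet loser.

none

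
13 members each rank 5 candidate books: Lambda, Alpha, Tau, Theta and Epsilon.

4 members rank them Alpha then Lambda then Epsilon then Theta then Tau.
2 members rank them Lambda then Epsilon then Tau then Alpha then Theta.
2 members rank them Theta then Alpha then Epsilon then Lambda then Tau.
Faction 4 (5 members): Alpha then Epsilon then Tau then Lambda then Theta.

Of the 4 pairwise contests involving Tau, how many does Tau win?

1

Tau against each rival (13 members):
Tau–Lambda: Lambda 8–5.
Tau–Alpha: Alpha 11–2.
Tau vs Theta: 2+5 = 7 for Tau, 6 for Theta — Tau by 7–6.
Tau–Epsilon: Epsilon 13–0.
Tau beats Theta; loses to Lambda, Alpha, Epsilon — 1 pairwise win.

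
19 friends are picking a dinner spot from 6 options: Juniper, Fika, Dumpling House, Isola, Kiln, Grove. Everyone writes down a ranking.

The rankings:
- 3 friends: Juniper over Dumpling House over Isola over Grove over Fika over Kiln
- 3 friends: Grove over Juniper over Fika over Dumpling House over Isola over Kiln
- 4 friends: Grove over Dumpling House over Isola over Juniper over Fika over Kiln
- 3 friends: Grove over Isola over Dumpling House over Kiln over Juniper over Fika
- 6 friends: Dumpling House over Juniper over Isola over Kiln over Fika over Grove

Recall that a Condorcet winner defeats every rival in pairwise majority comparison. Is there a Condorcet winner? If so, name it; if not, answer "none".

Grove

Check each pair by majority over 19 ballots:
Juniper vs Fika: Juniper wins 19–0.
Juniper vs Dumpling House: Dumpling House wins 13–6.
Juniper vs Isola: Juniper wins 12–7.
Juniper–Kiln: Juniper 16–3.
Juniper–Grove: Grove 10–9.
Fika–Dumpling House: Dumpling House 16–3.
Fika vs Isola: Isola wins 16–3.
Fika vs Kiln: Fika, 10–9.
Fika–Grove: Grove 13–6.
Dumpling House vs Isola: Dumpling House wins 16–3.
Dumpling House vs Kiln: Dumpling House wins 19–0.
Dumpling House vs Grove: Grove, 10–9.
Isola vs Kiln: Isola wins 19–0.
Isola vs Grove: Grove wins 10–9.
Kiln–Grove: Grove 13–6.
Grove wins every pairwise contest, so Grove is the Condorcet winner.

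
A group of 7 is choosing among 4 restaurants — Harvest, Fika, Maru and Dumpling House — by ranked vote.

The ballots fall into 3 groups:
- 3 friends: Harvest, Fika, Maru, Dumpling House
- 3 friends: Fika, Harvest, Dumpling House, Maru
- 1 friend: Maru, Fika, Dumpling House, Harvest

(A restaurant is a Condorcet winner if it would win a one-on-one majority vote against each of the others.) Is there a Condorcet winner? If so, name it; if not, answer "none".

Head-to-head results (7 friends):
Harvest vs Fika: Harvest is ranked higher on 3 ballots, Fika on 4. Fika wins 4–3.
Harvest vs Maru: Harvest wins 6–1.
Harvest vs Dumpling House: Harvest, 6–1.
Fika vs Maru: Fika is ranked higher on 3+3 = 6 ballots, Maru on 1. Fika wins 6–1.
Fika vs Dumpling House: 7 to 0, Fika.
Maru–Dumpling House: Maru 4–3.
Fika wins every pairwise contest, so Fika is the Condorcet winner.

Fika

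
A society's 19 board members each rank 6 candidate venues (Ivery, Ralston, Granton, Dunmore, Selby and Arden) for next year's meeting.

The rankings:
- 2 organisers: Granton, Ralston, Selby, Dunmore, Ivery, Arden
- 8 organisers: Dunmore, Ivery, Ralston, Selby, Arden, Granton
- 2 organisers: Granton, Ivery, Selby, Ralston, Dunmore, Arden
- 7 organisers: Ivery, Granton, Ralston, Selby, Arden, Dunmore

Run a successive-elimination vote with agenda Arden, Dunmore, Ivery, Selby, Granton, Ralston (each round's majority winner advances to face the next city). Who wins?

Round 1: Arden vs Dunmore — 7–12, Dunmore advances.
Round 2: Dunmore vs Ivery — 10–9, Dunmore advances.
Round 3: Dunmore vs Selby — 8–11, Selby advances.
Round 4: Selby vs Granton — 8–11, Granton advances.
Round 5: Granton vs Ralston — 11–8, Granton advances.
Granton survives the agenda.

Granton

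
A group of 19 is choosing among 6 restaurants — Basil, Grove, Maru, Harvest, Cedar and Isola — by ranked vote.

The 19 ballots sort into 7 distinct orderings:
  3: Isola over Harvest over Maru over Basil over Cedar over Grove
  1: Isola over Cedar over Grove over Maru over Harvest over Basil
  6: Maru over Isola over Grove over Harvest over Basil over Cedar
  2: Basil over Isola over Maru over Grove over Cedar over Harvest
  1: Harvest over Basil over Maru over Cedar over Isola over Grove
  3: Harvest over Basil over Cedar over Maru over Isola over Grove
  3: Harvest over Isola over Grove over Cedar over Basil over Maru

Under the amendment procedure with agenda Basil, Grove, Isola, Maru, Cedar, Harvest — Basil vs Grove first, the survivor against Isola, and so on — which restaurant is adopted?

Harvest

Round 1: Basil vs Grove — 9–10, Grove advances.
Round 2: Grove vs Isola — 0–19, Isola advances.
Round 3: Isola vs Maru — 9–10, Maru advances.
Round 4: Maru vs Cedar — 12–7, Maru advances.
Round 5: Maru vs Harvest — 9–10, Harvest advances.
Harvest survives the agenda.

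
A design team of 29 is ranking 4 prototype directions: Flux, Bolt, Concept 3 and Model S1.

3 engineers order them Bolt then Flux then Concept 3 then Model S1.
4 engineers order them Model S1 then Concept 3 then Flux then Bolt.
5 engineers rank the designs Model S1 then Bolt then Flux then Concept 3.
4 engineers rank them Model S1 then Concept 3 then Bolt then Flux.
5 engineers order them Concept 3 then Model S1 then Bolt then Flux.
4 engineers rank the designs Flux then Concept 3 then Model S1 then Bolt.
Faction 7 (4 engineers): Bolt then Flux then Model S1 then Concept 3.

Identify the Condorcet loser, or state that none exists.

none

Head-to-head results (29 engineers):
Flux vs Bolt: Bolt, 21–8.
Flux vs Concept 3: 16 to 13, Flux.
Flux vs Model S1: 11 to 18, Model S1.
Bolt–Concept 3: Concept 3 17–12.
Bolt vs Model S1: 7 to 22, Model S1.
Concept 3 vs Model S1: Model S1, 17–12.
Each design has at least one pairwise win (Flux beats Concept 3; Bolt beats Flux; Concept 3 beats Bolt; Model S1 beats Flux) — no Condorcet loser.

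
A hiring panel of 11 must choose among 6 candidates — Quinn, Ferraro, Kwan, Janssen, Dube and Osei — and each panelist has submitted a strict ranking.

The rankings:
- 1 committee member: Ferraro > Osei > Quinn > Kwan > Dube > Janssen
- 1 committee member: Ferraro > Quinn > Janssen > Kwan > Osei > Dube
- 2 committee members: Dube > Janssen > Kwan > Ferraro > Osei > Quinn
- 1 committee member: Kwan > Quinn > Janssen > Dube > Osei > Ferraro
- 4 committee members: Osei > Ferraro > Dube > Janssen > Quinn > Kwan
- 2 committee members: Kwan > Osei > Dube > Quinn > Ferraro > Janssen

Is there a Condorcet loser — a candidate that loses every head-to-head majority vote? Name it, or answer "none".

Pairwise majorities:
Quinn vs Ferraro: Quinn is ranked higher on 1+2 = 3 ballots, Ferraro on 8. Ferraro wins 8–3.
Quinn vs Kwan: Quinn, 6–5.
Quinn vs Janssen: 5 to 6, Janssen.
Quinn–Dube: Dube 8–3.
Quinn vs Osei: Osei, 9–2.
Ferraro–Kwan: Ferraro 6–5.
Ferraro vs Janssen: Ferraro wins 8–3.
Ferraro vs Dube: 1+1+4 = 6 for Ferraro, 5 for Dube — Ferraro by 6–5.
Ferraro vs Osei: Osei, 7–4.
Kwan–Janssen: Janssen 7–4.
Kwan vs Dube: Kwan preferred on 1+1+1+2 = 5 ballots; Dube wins 6–5.
Kwan vs Osei: Kwan wins 6–5.
Janssen vs Dube: Janssen is ranked higher on 1+1 = 2 ballots, Dube on 9. Dube wins 9–2.
Janssen vs Osei: Osei, 7–4.
Dube vs Osei: Osei wins 8–3.
Each candidate has at least one pairwise win (Quinn beats Kwan; Ferraro beats Quinn; Kwan beats Osei; Janssen beats Quinn; Dube beats Quinn; Osei beats Quinn) — no Condorcet loser.

none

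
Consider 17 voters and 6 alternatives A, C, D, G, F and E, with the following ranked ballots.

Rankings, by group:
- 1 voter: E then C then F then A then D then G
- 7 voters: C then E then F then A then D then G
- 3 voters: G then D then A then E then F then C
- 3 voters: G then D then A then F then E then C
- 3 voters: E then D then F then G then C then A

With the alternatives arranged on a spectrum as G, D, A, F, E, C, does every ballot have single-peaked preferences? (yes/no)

Axis positions: G=1, D=2, A=3, F=4, E=5, C=6.
Group 1 (peak E at position 5): ranking walks positions 5-6-4-3-2-1, expanding outward from the peak — single-peaked.
Group 2 (peak C at position 6): ranking walks positions 6-5-4-3-2-1, expanding outward from the peak — single-peaked.
Group 3: ranking walks positions 1-2-3-5-4-6; E is ranked above F even though F lies between E and the peak G on the axis — preferences dip and rise again. Not single-peaked.
Group 4 (peak G at position 1): ranking walks positions 1-2-3-4-5-6, expanding outward from the peak — single-peaked.
Group 5: ranking walks positions 5-2-4-1-6-3; D is ranked above F even though F lies between D and the peak E on the axis — preferences dip and rise again. Not single-peaked.
Group 3 violates single-peakedness, so the profile is not single-peaked on this axis.

no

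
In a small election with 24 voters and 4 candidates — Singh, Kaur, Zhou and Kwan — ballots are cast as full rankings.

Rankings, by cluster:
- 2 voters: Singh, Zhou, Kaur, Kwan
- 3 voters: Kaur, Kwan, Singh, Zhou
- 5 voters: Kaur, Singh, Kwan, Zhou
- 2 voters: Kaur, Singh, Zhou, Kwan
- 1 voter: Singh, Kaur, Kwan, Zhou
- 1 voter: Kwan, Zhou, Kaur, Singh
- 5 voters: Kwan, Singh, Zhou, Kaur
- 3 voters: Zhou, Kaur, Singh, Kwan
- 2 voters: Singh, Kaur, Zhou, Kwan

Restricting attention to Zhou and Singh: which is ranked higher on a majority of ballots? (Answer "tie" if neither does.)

Ballots ranking Zhou above Singh: 1 + 3 = 4.
Ballots ranking Singh above Zhou: 24 − 4 = 20.
Singh wins the head-to-head 20–4.

Singh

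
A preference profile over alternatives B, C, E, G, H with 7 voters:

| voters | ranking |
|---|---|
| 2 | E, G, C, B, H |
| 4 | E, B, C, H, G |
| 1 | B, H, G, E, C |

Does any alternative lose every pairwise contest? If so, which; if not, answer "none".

Pairwise majorities:
B vs C: B, 5–2.
B vs E: B is ranked higher on 1 ballot, E on 6. E wins 6–1.
B vs G: B is ranked higher on 4+1 = 5 ballots, G on 2. B wins 5–2.
B vs H: B wins 7–0.
C vs E: 0 to 7, E.
C–G: C 4–3.
C–H: C 6–1.
E–G: E 6–1.
E vs H: E wins 6–1.
G vs H: 2 to 5, H.
G is beaten in every head-to-head and is the Condorcet loser.

G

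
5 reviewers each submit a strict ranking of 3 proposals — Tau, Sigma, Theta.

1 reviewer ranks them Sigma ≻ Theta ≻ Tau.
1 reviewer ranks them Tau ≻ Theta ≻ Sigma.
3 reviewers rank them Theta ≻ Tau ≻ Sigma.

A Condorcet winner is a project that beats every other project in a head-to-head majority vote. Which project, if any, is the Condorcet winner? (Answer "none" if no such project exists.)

Theta

Check each pair by majority over 5 ballots:
Tau–Sigma: Tau 4–1.
Tau vs Theta: Theta, 4–1.
Sigma vs Theta: Theta, 4–1.
Theta wins every pairwise contest, so Theta is the Condorcet winner.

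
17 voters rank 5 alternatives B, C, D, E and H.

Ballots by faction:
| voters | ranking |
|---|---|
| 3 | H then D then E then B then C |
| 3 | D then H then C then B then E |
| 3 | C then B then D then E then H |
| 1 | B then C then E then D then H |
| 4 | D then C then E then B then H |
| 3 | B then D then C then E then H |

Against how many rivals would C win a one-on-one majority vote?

C against each rival (17 voters):
C vs B: C preferred on 3+3+4 = 10 ballots; C wins 10–7.
C vs D: 4 to 13, D.
C vs E: C, 14–3.
C vs H: C wins 11–6.
C beats B, E, H; loses to D — 3 pairwise wins.

3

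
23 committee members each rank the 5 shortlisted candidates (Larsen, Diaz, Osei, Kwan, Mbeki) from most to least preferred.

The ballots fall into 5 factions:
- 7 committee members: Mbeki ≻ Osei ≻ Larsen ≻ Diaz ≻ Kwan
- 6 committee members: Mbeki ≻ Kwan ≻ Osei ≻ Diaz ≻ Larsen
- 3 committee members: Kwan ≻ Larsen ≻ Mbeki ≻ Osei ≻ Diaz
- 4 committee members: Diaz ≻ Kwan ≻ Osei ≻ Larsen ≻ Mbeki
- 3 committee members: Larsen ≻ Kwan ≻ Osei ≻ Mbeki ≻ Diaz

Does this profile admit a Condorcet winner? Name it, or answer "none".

Check each pair by majority over 23 ballots:
Larsen vs Diaz: Larsen wins 13–10.
Larsen vs Osei: Larsen preferred on 3+3 = 6 ballots; Osei wins 17–6.
Larsen–Kwan: Kwan 13–10.
Larsen vs Mbeki: Larsen is ranked higher on 3+4+3 = 10 ballots, Mbeki on 13. Mbeki wins 13–10.
Diaz vs Osei: Osei, 19–4.
Diaz vs Kwan: Kwan, 12–11.
Diaz vs Mbeki: Mbeki wins 19–4.
Osei vs Kwan: Osei preferred on 7 ballots; Kwan wins 16–7.
Osei vs Mbeki: Osei preferred on 4+3 = 7 ballots; Mbeki wins 16–7.
Kwan vs Mbeki: Mbeki wins 13–10.
Only Mbeki has no losses; Mbeki is the Condorcet winner.

Mbeki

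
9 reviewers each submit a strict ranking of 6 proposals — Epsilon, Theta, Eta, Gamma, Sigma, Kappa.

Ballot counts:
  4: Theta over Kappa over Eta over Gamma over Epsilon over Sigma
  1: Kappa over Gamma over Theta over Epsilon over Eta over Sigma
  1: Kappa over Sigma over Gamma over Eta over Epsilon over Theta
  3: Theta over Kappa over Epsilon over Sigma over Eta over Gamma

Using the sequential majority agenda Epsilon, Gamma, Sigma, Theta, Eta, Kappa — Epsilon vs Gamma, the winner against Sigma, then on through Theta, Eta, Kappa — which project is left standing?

Theta

Round 1: Epsilon vs Gamma — 3–6, Gamma advances.
Round 2: Gamma vs Sigma — 5–4, Gamma advances.
Round 3: Gamma vs Theta — 2–7, Theta advances.
Round 4: Theta vs Eta — 8–1, Theta advances.
Round 5: Theta vs Kappa — 7–2, Theta advances.
Theta survives the agenda.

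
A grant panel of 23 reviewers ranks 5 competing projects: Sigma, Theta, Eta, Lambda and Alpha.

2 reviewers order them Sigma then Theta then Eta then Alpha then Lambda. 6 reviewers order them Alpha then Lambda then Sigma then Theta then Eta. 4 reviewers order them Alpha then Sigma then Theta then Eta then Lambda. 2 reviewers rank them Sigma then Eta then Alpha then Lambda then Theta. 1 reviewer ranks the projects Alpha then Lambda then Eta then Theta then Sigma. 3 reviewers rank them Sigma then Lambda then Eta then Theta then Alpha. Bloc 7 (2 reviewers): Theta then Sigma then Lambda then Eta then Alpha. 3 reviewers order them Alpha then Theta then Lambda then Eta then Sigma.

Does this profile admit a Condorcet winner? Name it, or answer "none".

Alpha

Head-to-head results (23 reviewers):
Sigma vs Theta: Sigma wins 17–6.
Sigma vs Eta: Sigma, 19–4.
Sigma vs Lambda: Sigma wins 13–10.
Sigma vs Alpha: Alpha wins 14–9.
Theta vs Eta: Theta wins 17–6.
Theta vs Lambda: Lambda wins 12–11.
Theta–Alpha: Alpha 16–7.
Eta vs Lambda: Lambda, 15–8.
Eta vs Alpha: Alpha wins 14–9.
Lambda–Alpha: Alpha 18–5.
Alpha wins every pairwise contest, so Alpha is the Condorcet winner.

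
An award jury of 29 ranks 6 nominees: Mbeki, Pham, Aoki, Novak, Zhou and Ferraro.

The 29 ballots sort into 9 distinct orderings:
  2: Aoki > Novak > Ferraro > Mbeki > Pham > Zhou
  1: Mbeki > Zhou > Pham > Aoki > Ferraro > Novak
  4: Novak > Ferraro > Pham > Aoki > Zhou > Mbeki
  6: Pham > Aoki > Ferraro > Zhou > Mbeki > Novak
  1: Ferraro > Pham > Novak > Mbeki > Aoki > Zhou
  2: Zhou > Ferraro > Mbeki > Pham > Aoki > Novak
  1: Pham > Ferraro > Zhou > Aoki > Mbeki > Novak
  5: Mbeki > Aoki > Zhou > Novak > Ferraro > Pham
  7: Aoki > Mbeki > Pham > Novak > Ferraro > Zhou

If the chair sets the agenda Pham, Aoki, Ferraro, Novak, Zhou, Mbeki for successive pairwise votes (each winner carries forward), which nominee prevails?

Mbeki

Round 1: Pham vs Aoki — 15–14, Pham advances.
Round 2: Pham vs Ferraro — 15–14, Pham advances.
Round 3: Pham vs Novak — 18–11, Pham advances.
Round 4: Pham vs Zhou — 21–8, Pham advances.
Round 5: Pham vs Mbeki — 12–17, Mbeki advances.
Mbeki survives the agenda.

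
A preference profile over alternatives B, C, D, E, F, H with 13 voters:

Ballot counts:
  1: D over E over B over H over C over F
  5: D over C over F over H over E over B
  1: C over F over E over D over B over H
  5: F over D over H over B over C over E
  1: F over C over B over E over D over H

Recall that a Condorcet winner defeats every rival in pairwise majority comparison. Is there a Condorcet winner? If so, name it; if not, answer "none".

none

Pairwise majorities:
B vs C: C wins 7–6.
B–D: D 12–1.
B–E: E 7–6.
B vs F: F, 12–1.
B vs H: H, 10–3.
C vs D: D wins 11–2.
C vs E: C wins 12–1.
C vs F: C wins 7–6.
C vs H: C, 7–6.
D–E: D 11–2.
D vs F: F wins 7–6.
D vs H: D wins 13–0.
E–F: F 12–1.
E–H: H 10–3.
F vs H: F wins 12–1.
Every alternative loses at least once (B loses to C; C loses to D; D loses to F; E loses to C; F loses to C; H loses to C). The majority relation contains the cycle C > F > D > C, so there is no Condorcet winner.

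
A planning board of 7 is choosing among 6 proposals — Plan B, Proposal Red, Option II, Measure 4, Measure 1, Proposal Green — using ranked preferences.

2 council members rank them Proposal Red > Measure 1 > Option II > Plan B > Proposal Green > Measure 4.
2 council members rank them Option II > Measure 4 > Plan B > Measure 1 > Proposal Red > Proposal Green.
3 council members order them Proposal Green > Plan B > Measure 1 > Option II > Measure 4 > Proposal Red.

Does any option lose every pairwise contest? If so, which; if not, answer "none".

none

Head-to-head results (7 council members):
Plan B vs Proposal Red: Plan B is ranked higher on 2+3 = 5 ballots, Proposal Red on 2. Plan B wins 5–2.
Plan B vs Option II: 3 for Plan B, 4 for Option II — Option II by 4–3.
Plan B vs Measure 4: 2+3 = 5 for Plan B, 2 for Measure 4 — Plan B by 5–2.
Plan B vs Measure 1: 5 to 2, Plan B.
Plan B vs Proposal Green: Plan B preferred on 2+2 = 4 ballots; Plan B wins 4–3.
Proposal Red vs Option II: Option II, 5–2.
Proposal Red vs Measure 4: Measure 4, 5–2.
Proposal Red vs Measure 1: Proposal Red is ranked higher on 2 ballots, Measure 1 on 5. Measure 1 wins 5–2.
Proposal Red vs Proposal Green: 4 to 3, Proposal Red.
Option II vs Measure 4: Option II preferred on 2+2+3 = 7 ballots; Option II wins 7–0.
Option II–Measure 1: Measure 1 5–2.
Option II vs Proposal Green: Option II preferred on 2+2 = 4 ballots; Option II wins 4–3.
Measure 4 vs Measure 1: Measure 1, 5–2.
Measure 4 vs Proposal Green: Proposal Green, 5–2.
Measure 1 vs Proposal Green: Measure 1, 4–3.
Every option wins at least one matchup (Plan B beats Proposal Red; Proposal Red beats Proposal Green; Option II beats Plan B; Measure 4 beats Proposal Red; Measure 1 beats Proposal Red; Proposal Green beats Measure 4), so there is no Condorcet loser.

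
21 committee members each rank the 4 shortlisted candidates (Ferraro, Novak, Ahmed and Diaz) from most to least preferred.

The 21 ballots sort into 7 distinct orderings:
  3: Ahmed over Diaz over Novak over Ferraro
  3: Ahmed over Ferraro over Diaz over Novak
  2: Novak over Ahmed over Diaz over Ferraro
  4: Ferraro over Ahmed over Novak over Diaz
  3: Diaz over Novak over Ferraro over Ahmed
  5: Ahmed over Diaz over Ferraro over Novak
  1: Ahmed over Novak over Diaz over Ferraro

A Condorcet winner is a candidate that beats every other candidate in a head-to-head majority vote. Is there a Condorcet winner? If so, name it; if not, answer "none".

Head-to-head results (21 committee members):
Ferraro vs Novak: Ferraro preferred on 3+4+5 = 12 ballots; Ferraro wins 12–9.
Ferraro vs Ahmed: Ferraro preferred on 4+3 = 7 ballots; Ahmed wins 14–7.
Ferraro vs Diaz: Ferraro preferred on 3+4 = 7 ballots; Diaz wins 14–7.
Novak vs Ahmed: Novak is ranked higher on 2+3 = 5 ballots, Ahmed on 16. Ahmed wins 16–5.
Novak vs Diaz: 7 to 14, Diaz.
Ahmed vs Diaz: 18 to 3, Ahmed.
Ahmed defeats every rival head-to-head and is the Condorcet winner.

Ahmed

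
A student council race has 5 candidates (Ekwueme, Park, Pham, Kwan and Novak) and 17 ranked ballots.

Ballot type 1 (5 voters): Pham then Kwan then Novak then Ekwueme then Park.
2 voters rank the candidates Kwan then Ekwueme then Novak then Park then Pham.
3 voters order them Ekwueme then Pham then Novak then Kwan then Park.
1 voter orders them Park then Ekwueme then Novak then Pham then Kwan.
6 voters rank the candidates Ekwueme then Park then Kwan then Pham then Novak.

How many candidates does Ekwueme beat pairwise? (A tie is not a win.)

4

Ekwueme against each rival (17 voters):
Ekwueme vs Park: 16 to 1, Ekwueme.
Ekwueme vs Pham: Ekwueme preferred on 2+3+1+6 = 12 ballots; Ekwueme wins 12–5.
Ekwueme vs Kwan: Ekwueme preferred on 3+1+6 = 10 ballots; Ekwueme wins 10–7.
Ekwueme vs Novak: Ekwueme is ranked higher on 2+3+1+6 = 12 ballots, Novak on 5. Ekwueme wins 12–5.
Ekwueme beats Park, Pham, Kwan, Novak — 4 pairwise wins.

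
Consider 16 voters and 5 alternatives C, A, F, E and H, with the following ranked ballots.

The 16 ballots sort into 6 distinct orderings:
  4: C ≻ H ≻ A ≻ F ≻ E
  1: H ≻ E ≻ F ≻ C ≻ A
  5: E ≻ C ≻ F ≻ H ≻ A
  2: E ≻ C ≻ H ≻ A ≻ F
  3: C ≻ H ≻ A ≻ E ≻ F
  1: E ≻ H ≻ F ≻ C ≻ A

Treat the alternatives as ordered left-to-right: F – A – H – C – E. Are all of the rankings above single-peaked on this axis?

Axis positions: F=1, A=2, H=3, C=4, E=5.
Group 1 (peak C at position 4): ranking walks positions 4-3-2-1-5, expanding outward from the peak — single-peaked.
Group 2: ranking walks positions 3-5-1-4-2; E is ranked above C even though C lies between E and the peak H on the axis — preferences dip and rise again. Not single-peaked.
Group 3: ranking walks positions 5-4-1-3-2; F is ranked above H even though H lies between F and the peak E on the axis — preferences dip and rise again. Not single-peaked.
Group 4 (peak E at position 5): ranking walks positions 5-4-3-2-1, expanding outward from the peak — single-peaked.
Group 5 (peak C at position 4): ranking walks positions 4-3-2-5-1, expanding outward from the peak — single-peaked.
Group 6: ranking walks positions 5-3-1-4-2; H is ranked above C even though C lies between H and the peak E on the axis — preferences dip and rise again. Not single-peaked.
Group 2 violates single-peakedness, so the profile is not single-peaked on this axis.

no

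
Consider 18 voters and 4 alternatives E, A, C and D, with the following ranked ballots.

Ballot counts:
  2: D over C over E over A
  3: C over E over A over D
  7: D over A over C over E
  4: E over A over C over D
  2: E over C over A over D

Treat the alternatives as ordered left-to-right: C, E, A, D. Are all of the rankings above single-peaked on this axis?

Axis positions: C=1, E=2, A=3, D=4.
Type 1: ranking walks positions 4-1-2-3; C is ranked above A even though A lies between C and the peak D on the axis — preferences dip and rise again. Not single-peaked.
Type 2 (peak C at position 1): ranking walks positions 1-2-3-4, expanding outward from the peak — single-peaked.
Type 3: ranking walks positions 4-3-1-2; C is ranked above E even though E lies between C and the peak D on the axis — preferences dip and rise again. Not single-peaked.
Type 4 (peak E at position 2): ranking walks positions 2-3-1-4, expanding outward from the peak — single-peaked.
Type 5 (peak E at position 2): ranking walks positions 2-1-3-4, expanding outward from the peak — single-peaked.
Type 1 violates single-peakedness, so the profile is not single-peaked on this axis.

no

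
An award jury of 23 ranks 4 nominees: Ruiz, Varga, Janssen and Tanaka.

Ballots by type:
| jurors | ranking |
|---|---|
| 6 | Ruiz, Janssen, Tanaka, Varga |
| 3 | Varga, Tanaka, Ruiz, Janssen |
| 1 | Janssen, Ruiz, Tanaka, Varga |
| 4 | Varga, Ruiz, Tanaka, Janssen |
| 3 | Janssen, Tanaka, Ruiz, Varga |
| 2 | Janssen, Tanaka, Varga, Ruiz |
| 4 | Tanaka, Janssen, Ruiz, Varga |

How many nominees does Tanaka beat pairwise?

2

Tanaka against each rival (23 jurors):
Tanaka–Ruiz: Tanaka 12–11.
Tanaka vs Varga: Tanaka preferred on 6+1+3+2+4 = 16 ballots; Tanaka wins 16–7.
Tanaka vs Janssen: Janssen, 12–11.
Tanaka beats Ruiz, Varga; loses to Janssen — 2 pairwise wins.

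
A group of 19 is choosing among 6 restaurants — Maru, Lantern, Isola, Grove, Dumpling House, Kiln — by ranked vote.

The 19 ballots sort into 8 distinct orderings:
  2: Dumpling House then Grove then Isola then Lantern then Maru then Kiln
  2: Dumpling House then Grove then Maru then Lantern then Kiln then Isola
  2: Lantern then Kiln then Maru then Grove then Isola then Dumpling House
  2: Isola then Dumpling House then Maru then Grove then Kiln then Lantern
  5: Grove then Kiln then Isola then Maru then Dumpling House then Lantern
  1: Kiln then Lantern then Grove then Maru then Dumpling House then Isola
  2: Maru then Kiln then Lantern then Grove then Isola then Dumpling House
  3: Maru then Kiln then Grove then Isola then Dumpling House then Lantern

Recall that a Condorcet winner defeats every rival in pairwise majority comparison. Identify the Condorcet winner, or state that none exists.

Head-to-head results (19 friends):
Maru vs Lantern: Maru preferred on 2+2+5+2+3 = 14 ballots; Maru wins 14–5.
Maru vs Isola: Maru preferred on 2+2+1+2+3 = 10 ballots; Maru wins 10–9.
Maru vs Grove: Maru is ranked higher on 2+2+2+3 = 9 ballots, Grove on 10. Grove wins 10–9.
Maru vs Dumpling House: 2+5+1+2+3 = 13 for Maru, 6 for Dumpling House — Maru by 13–6.
Maru vs Kiln: Maru preferred on 2+2+2+2+3 = 11 ballots; Maru wins 11–8.
Lantern vs Isola: 7 to 12, Isola.
Lantern vs Grove: Lantern is ranked higher on 2+1+2 = 5 ballots, Grove on 14. Grove wins 14–5.
Lantern vs Dumpling House: Lantern preferred on 2+1+2 = 5 ballots; Dumpling House wins 14–5.
Lantern vs Kiln: 6 to 13, Kiln.
Isola vs Grove: Isola preferred on 2 ballots; Grove wins 17–2.
Isola vs Dumpling House: 2+2+5+2+3 = 14 for Isola, 5 for Dumpling House — Isola by 14–5.
Isola vs Kiln: 2+2 = 4 for Isola, 15 for Kiln — Kiln by 15–4.
Grove vs Dumpling House: Grove is ranked higher on 2+5+1+2+3 = 13 ballots, Dumpling House on 6. Grove wins 13–6.
Grove vs Kiln: 11 to 8, Grove.
Dumpling House vs Kiln: 6 to 13, Kiln.
Only Grove has no losses; Grove is the Condorcet winner.

Grove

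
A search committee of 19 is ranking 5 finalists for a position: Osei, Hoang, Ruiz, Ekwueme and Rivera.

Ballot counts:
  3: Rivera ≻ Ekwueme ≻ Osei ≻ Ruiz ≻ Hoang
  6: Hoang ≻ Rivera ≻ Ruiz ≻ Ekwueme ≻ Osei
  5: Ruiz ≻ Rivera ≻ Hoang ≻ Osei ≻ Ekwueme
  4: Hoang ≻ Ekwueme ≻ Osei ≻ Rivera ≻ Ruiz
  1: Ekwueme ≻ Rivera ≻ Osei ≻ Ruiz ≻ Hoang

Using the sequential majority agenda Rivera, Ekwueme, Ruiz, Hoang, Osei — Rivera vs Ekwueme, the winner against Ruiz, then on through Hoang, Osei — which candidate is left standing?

Round 1: Rivera vs Ekwueme — 14–5, Rivera advances.
Round 2: Rivera vs Ruiz — 14–5, Rivera advances.
Round 3: Rivera vs Hoang — 9–10, Hoang advances.
Round 4: Hoang vs Osei — 15–4, Hoang advances.
Hoang survives the agenda.

Hoang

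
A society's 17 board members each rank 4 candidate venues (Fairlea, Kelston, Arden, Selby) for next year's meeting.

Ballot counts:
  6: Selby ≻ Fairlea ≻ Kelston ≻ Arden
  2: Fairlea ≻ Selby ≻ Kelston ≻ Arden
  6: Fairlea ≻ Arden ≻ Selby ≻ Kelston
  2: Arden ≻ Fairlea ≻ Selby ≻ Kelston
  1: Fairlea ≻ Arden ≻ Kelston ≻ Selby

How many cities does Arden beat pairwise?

2

Arden against each rival (17 organisers):
Arden vs Fairlea: Arden is ranked higher on 2 ballots, Fairlea on 15. Fairlea wins 15–2.
Arden–Kelston: Arden 9–8.
Arden vs Selby: Arden, 9–8.
Arden beats Kelston, Selby; loses to Fairlea — 2 pairwise wins.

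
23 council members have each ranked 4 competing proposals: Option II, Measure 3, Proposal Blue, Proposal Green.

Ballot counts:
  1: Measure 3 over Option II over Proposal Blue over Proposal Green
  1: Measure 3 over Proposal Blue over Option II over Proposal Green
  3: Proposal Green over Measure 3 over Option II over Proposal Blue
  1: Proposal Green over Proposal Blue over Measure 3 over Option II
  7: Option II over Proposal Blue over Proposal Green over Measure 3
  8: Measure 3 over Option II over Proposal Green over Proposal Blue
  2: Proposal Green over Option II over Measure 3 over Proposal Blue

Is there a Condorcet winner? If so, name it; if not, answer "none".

Check each pair by majority over 23 ballots:
Option II vs Measure 3: 9 to 14, Measure 3.
Option II–Proposal Blue: Option II 21–2.
Option II vs Proposal Green: Option II is ranked higher on 1+1+7+8 = 17 ballots, Proposal Green on 6. Option II wins 17–6.
Measure 3 vs Proposal Blue: Measure 3 wins 15–8.
Measure 3 vs Proposal Green: 1+1+8 = 10 for Measure 3, 13 for Proposal Green — Proposal Green by 13–10.
Proposal Blue–Proposal Green: Proposal Green 14–9.
Every option loses at least once (Option II loses to Measure 3; Measure 3 loses to Proposal Green; Proposal Blue loses to Option II; Proposal Green loses to Option II). The majority relation contains the cycle Option II > Proposal Green > Measure 3 > Option II, so there is no Condorcet winner.

none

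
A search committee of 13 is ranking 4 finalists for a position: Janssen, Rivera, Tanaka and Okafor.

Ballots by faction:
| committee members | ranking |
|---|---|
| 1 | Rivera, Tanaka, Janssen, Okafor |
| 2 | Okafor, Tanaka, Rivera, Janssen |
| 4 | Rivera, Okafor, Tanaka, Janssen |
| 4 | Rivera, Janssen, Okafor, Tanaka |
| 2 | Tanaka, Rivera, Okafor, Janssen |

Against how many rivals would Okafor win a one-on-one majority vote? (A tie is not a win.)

2

Okafor against each rival (13 committee members):
Okafor vs Janssen: Okafor wins 8–5.
Okafor vs Rivera: Okafor preferred on 2 ballots; Rivera wins 11–2.
Okafor vs Tanaka: Okafor is ranked higher on 2+4+4 = 10 ballots, Tanaka on 3. Okafor wins 10–3.
Okafor beats Janssen, Tanaka; loses to Rivera — 2 pairwise wins.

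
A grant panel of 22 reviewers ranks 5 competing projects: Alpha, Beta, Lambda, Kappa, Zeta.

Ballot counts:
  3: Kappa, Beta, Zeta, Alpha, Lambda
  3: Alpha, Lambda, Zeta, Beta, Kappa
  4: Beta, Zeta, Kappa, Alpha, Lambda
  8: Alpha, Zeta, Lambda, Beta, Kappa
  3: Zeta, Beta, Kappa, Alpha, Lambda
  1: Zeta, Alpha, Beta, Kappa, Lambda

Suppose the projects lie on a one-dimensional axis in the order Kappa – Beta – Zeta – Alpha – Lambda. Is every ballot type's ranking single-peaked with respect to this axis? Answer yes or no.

Axis positions: Kappa=1, Beta=2, Zeta=3, Alpha=4, Lambda=5.
Ballot type 1 (peak Kappa at position 1): ranking walks positions 1-2-3-4-5, expanding outward from the peak — single-peaked.
Ballot type 2 (peak Alpha at position 4): ranking walks positions 4-5-3-2-1, expanding outward from the peak — single-peaked.
Ballot type 3 (peak Beta at position 2): ranking walks positions 2-3-1-4-5, expanding outward from the peak — single-peaked.
Ballot type 4 (peak Alpha at position 4): ranking walks positions 4-3-5-2-1, expanding outward from the peak — single-peaked.
Ballot type 5 (peak Zeta at position 3): ranking walks positions 3-2-1-4-5, expanding outward from the peak — single-peaked.
Ballot type 6 (peak Zeta at position 3): ranking walks positions 3-4-2-1-5, expanding outward from the peak — single-peaked.
Every ranking is single-peaked on this axis.

yes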